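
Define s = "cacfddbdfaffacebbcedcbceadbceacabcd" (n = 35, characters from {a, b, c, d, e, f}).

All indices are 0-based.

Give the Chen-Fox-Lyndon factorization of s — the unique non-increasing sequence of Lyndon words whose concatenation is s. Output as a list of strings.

["c", "acfddbdfaff", "acebbcedcbceadbce", "ac", "abcd"]

emit factor 1: 'c' (i=0, period=1)
emit factor 2: 'acfddbdfaff' (i=1, period=11)
emit factor 3: 'acebbcedcbceadbce' (i=12, period=17)
emit factor 4: 'ac' (i=29, period=2)
emit factor 5: 'abcd' (i=31, period=4)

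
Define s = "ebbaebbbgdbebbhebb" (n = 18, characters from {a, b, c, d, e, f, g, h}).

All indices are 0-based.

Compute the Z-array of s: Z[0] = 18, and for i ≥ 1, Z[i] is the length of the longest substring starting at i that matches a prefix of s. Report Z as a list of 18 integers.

Z[0]=18
i=1: fresh scan; Z[1]=0
i=2: fresh scan; Z[2]=0
i=3: fresh scan; Z[3]=0
i=4: fresh scan; Z[4]=3 extend→box=[4,7)
i=5: min(r-i=2, Z[1]=0)=0; Z[5]=0
i=6: min(r-i=1, Z[2]=0)=0; Z[6]=0
i=7: fresh scan; Z[7]=0
i=8: fresh scan; Z[8]=0
i=9: fresh scan; Z[9]=0
i=10: fresh scan; Z[10]=0
i=11: fresh scan; Z[11]=3 extend→box=[11,14)
i=12: min(r-i=2, Z[1]=0)=0; Z[12]=0
i=13: min(r-i=1, Z[2]=0)=0; Z[13]=0
i=14: fresh scan; Z[14]=0
i=15: fresh scan; Z[15]=3 extend→box=[15,18)
i=16: min(r-i=2, Z[1]=0)=0; Z[16]=0
i=17: min(r-i=1, Z[2]=0)=0; Z[17]=0

[18, 0, 0, 0, 3, 0, 0, 0, 0, 0, 0, 3, 0, 0, 0, 3, 0, 0]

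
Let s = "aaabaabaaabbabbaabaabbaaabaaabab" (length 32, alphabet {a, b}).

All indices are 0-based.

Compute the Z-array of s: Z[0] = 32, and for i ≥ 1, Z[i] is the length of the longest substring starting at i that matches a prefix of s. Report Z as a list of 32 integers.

[32, 2, 1, 0, 2, 1, 0, 4, 2, 1, 0, 0, 1, 0, 0, 2, 1, 0, 2, 1, 0, 0, 6, 2, 1, 0, 5, 2, 1, 0, 1, 0]

Z[0]=32
i=1: i≥r, start 0; Z[1]=2 scan→box=[1,3)
i=2: min(r-i=1, Z[1]=2)=1; Z[2]=1
i=3: i≥r, start 0; Z[3]=0
i=4: i≥r, start 0; Z[4]=2 scan→box=[4,6)
i=5: min(r-i=1, Z[1]=2)=1; Z[5]=1
i=6: i≥r, start 0; Z[6]=0
i=7: i≥r, start 0; Z[7]=4 scan→box=[7,11)
i=8: min(r-i=3, Z[1]=2)=2; Z[8]=2
i=9: min(r-i=2, Z[2]=1)=1; Z[9]=1
i=10: min(r-i=1, Z[3]=0)=0; Z[10]=0
i=11: i≥r, start 0; Z[11]=0
i=12: i≥r, start 0; Z[12]=1 scan→box=[12,13)
i=13: i≥r, start 0; Z[13]=0
i=14: i≥r, start 0; Z[14]=0
i=15: i≥r, start 0; Z[15]=2 scan→box=[15,17)
i=16: min(r-i=1, Z[1]=2)=1; Z[16]=1
i=17: i≥r, start 0; Z[17]=0
i=18: i≥r, start 0; Z[18]=2 scan→box=[18,20)
i=19: min(r-i=1, Z[1]=2)=1; Z[19]=1
i=20: i≥r, start 0; Z[20]=0
i=21: i≥r, start 0; Z[21]=0
i=22: i≥r, start 0; Z[22]=6 scan→box=[22,28)
i=23: min(r-i=5, Z[1]=2)=2; Z[23]=2
i=24: min(r-i=4, Z[2]=1)=1; Z[24]=1
i=25: min(r-i=3, Z[3]=0)=0; Z[25]=0
i=26: min(r-i=2, Z[4]=2)=2; Z[26]=5 scan→box=[26,31)
i=27: min(r-i=4, Z[1]=2)=2; Z[27]=2
i=28: min(r-i=3, Z[2]=1)=1; Z[28]=1
i=29: min(r-i=2, Z[3]=0)=0; Z[29]=0
i=30: min(r-i=1, Z[4]=2)=1; Z[30]=1
i=31: i≥r, start 0; Z[31]=0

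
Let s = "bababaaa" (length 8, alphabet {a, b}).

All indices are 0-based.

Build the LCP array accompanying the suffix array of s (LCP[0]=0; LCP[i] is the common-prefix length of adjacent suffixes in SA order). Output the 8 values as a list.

rank→(start, suffix):
  0 → (7, 'a')
  1 → (6, 'aa')
  2 → (5, 'aaa')
  3 → (3, 'abaaa')
  4 → (1, 'ababaaa')
  5 → (4, 'baaa')
  6 → (2, 'babaaa')
  7 → (0, 'bababaaa')

SA = [7, 6, 5, 3, 1, 4, 2, 0]
rank  pair      lcp
   1  s[7:],s[6:]  1  'a'
   2  s[6:],s[5:]  2  'aa'
   3  s[5:],s[3:]  1  'a'
   4  s[3:],s[1:]  3  'aba'
   5  s[1:],s[4:]  0  ''
   6  s[4:],s[2:]  2  'ba'
   7  s[2:],s[0:]  4  'baba'

[0, 1, 2, 1, 3, 0, 2, 4]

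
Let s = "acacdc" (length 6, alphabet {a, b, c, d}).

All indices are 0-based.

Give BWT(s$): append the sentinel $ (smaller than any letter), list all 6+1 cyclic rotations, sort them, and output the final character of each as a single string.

c$cdaac

rank  rotation last
    0  $acacdc  c
    1  acacdc$  $
    2  acdc$ac  c
    3  c$acacd  d
    4  cacdc$a  a
    5  cdc$aca  a
    6  dc$acac  c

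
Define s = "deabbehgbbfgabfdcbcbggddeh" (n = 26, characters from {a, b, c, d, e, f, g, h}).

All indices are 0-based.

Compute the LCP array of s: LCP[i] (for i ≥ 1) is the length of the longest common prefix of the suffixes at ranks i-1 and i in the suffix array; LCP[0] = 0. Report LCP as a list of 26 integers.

rank→(start, suffix):
  0 → (2, 'abbehgbbfgabfdcbcbggddeh')
  1 → (12, 'abfdcbcbggddeh')
  2 → (3, 'bbehgbbfgabfdcbcbggddeh')
  3 → (8, 'bbfgabfdcbcbggddeh')
  4 → (17, 'bcbggddeh')
  5 → (4, 'behgbbfgabfdcbcbggddeh')
  6 → (13, 'bfdcbcbggddeh')
  7 → (9, 'bfgabfdcbcbggddeh')
  8 → (19, 'bggddeh')
  9 → (16, 'cbcbggddeh')
  10 → (18, 'cbggddeh')
  11 → (15, 'dcbcbggddeh')
  12 → (22, 'ddeh')
  13 → (0, 'deabbehgbbfgabfdcbcbggddeh')
  14 → (23, 'deh')
  15 → (1, 'eabbehgbbfgabfdcbcbggddeh')
  16 → (24, 'eh')
  17 → (5, 'ehgbbfgabfdcbcbggddeh')
  18 → (14, 'fdcbcbggddeh')
  19 → (10, 'fgabfdcbcbggddeh')
  20 → (11, 'gabfdcbcbggddeh')
  21 → (7, 'gbbfgabfdcbcbggddeh')
  22 → (21, 'gddeh')
  23 → (20, 'ggddeh')
  24 → (25, 'h')
  25 → (6, 'hgbbfgabfdcbcbggddeh')

SA = [2, 12, 3, 8, 17, 4, 13, 9, 19, 16, 18, 15, 22, 0, 23, 1, 24, 5, 14, 10, 11, 7, 21, 20, 25, 6]
rank  pair      lcp
   1  s[2:],s[12:]  2  'ab'
   2  s[12:],s[3:]  0  ''
   3  s[3:],s[8:]  2  'bb'
   4  s[8:],s[17:]  1  'b'
   5  s[17:],s[4:]  1  'b'
   6  s[4:],s[13:]  1  'b'
   7  s[13:],s[9:]  2  'bf'
   8  s[9:],s[19:]  1  'b'
   9  s[19:],s[16:]  0  ''
  10  s[16:],s[18:]  2  'cb'
  11  s[18:],s[15:]  0  ''
  12  s[15:],s[22:]  1  'd'
  13  s[22:],s[0:]  1  'd'
  14  s[0:],s[23:]  2  'de'
  15  s[23:],s[1:]  0  ''
  16  s[1:],s[24:]  1  'e'
  17  s[24:],s[5:]  2  'eh'
  18  s[5:],s[14:]  0  ''
  19  s[14:],s[10:]  1  'f'
  20  s[10:],s[11:]  0  ''
  21  s[11:],s[7:]  1  'g'
  22  s[7:],s[21:]  1  'g'
  23  s[21:],s[20:]  1  'g'
  24  s[20:],s[25:]  0  ''
  25  s[25:],s[6:]  1  'h'

[0, 2, 0, 2, 1, 1, 1, 2, 1, 0, 2, 0, 1, 1, 2, 0, 1, 2, 0, 1, 0, 1, 1, 1, 0, 1]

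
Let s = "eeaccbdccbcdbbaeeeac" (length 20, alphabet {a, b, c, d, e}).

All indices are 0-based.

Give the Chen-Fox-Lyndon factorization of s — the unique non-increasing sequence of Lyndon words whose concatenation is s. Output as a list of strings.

emit factor 1: 'e' (i=0, period=1)
emit factor 2: 'e' (i=1, period=1)
emit factor 3: 'accbdccbcdbbaeee' (i=2, period=16)
emit factor 4: 'ac' (i=18, period=2)

["e", "e", "accbdccbcdbbaeee", "ac"]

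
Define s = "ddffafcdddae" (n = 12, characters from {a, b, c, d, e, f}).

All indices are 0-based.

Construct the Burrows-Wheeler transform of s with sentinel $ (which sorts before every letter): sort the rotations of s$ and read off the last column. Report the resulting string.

rank  rotation       last
    0  $ddffafcdddae  e
    1  ae$ddffafcddd  d
    2  afcdddae$ddff  f
    3  cdddae$ddffaf  f
    4  dae$ddffafcdd  d
    5  ddae$ddffafcd  d
    6  dddae$ddffafc  c
    7  ddffafcdddae$  $
    8  dffafcdddae$d  d
    9  e$ddffafcddda  a
   10  fafcdddae$ddf  f
   11  fcdddae$ddffa  a
   12  ffafcdddae$dd  d

edffddc$dafad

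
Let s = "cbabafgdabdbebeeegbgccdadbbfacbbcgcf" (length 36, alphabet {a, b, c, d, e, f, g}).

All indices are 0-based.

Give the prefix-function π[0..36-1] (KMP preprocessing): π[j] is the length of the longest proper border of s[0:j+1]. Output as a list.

[0, 0, 0, 0, 0, 0, 0, 0, 0, 0, 0, 0, 0, 0, 0, 0, 0, 0, 0, 0, 1, 1, 0, 0, 0, 0, 0, 0, 0, 1, 2, 0, 1, 0, 1, 0]

π[0] = 0
j=1 s[j]='b': π[1]=0 (border '')
j=2 s[j]='a': π[2]=0 (border '')
j=3 s[j]='b': π[3]=0 (border '')
j=4 s[j]='a': π[4]=0 (border '')
j=5 s[j]='f': π[5]=0 (border '')
j=6 s[j]='g': π[6]=0 (border '')
j=7 s[j]='d': π[7]=0 (border '')
j=8 s[j]='a': π[8]=0 (border '')
j=9 s[j]='b': π[9]=0 (border '')
j=10 s[j]='d': π[10]=0 (border '')
j=11 s[j]='b': π[11]=0 (border '')
j=12 s[j]='e': π[12]=0 (border '')
j=13 s[j]='b': π[13]=0 (border '')
j=14 s[j]='e': π[14]=0 (border '')
j=15 s[j]='e': π[15]=0 (border '')
j=16 s[j]='e': π[16]=0 (border '')
j=17 s[j]='g': π[17]=0 (border '')
j=18 s[j]='b': π[18]=0 (border '')
j=19 s[j]='g': π[19]=0 (border '')
j=20 s[j]='c': π[20]=1 (border 'c')
j=21 s[j]='c': k: 1→0; π[21]=1 (border 'c')
j=22 s[j]='d': k: 1→0; π[22]=0 (border '')
j=23 s[j]='a': π[23]=0 (border '')
j=24 s[j]='d': π[24]=0 (border '')
j=25 s[j]='b': π[25]=0 (border '')
j=26 s[j]='b': π[26]=0 (border '')
j=27 s[j]='f': π[27]=0 (border '')
j=28 s[j]='a': π[28]=0 (border '')
j=29 s[j]='c': π[29]=1 (border 'c')
j=30 s[j]='b': π[30]=2 (border 'cb')
j=31 s[j]='b': k: 2→0; π[31]=0 (border '')
j=32 s[j]='c': π[32]=1 (border 'c')
j=33 s[j]='g': k: 1→0; π[33]=0 (border '')
j=34 s[j]='c': π[34]=1 (border 'c')
j=35 s[j]='f': k: 1→0; π[35]=0 (border '')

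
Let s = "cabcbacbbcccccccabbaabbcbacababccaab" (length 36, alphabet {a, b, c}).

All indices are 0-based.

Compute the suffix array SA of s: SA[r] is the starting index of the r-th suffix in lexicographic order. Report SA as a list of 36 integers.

[33, 19, 34, 27, 16, 20, 1, 29, 25, 5, 35, 18, 28, 24, 4, 17, 21, 7, 22, 2, 30, 8, 32, 26, 15, 0, 23, 3, 6, 31, 14, 13, 12, 11, 10, 9]

rank→(start, suffix):
  0 → (33, 'aab')
  1 → (19, 'aabbcbacababccaab')
  2 → (34, 'ab')
  3 → (27, 'ababccaab')
  4 → (16, 'abbaabbcbacababccaab')
  5 → (20, 'abbcbacababccaab')
  6 → (1, 'abcbacbbcccccccabbaabbcbacababccaab')
  7 → (29, 'abccaab')
  8 → (25, 'acababccaab')
  9 → (5, 'acbbcccccccabbaabbcbacababccaab')
  10 → (35, 'b')
  11 → (18, 'baabbcbacababccaab')
  12 → (28, 'babccaab')
  13 → (24, 'bacababccaab')
  14 → (4, 'bacbbcccccccabbaabbcbacababccaab')
  15 → (17, 'bbaabbcbacababccaab')
  16 → (21, 'bbcbacababccaab')
  17 → (7, 'bbcccccccabbaabbcbacababccaab')
  18 → (22, 'bcbacababccaab')
  19 → (2, 'bcbacbbcccccccabbaabbcbacababccaab')
  20 → (30, 'bccaab')
  21 → (8, 'bcccccccabbaabbcbacababccaab')
  22 → (32, 'caab')
  23 → (26, 'cababccaab')
  24 → (15, 'cabbaabbcbacababccaab')
  25 → (0, 'cabcbacbbcccccccabbaabbcbacababccaab')
  26 → (23, 'cbacababccaab')
  27 → (3, 'cbacbbcccccccabbaabbcbacababccaab')
  28 → (6, 'cbbcccccccabbaabbcbacababccaab')
  29 → (31, 'ccaab')
  30 → (14, 'ccabbaabbcbacababccaab')
  31 → (13, 'cccabbaabbcbacababccaab')
  32 → (12, 'ccccabbaabbcbacababccaab')
  33 → (11, 'cccccabbaabbcbacababccaab')
  34 → (10, 'ccccccabbaabbcbacababccaab')
  35 → (9, 'cccccccabbaabbcbacababccaab')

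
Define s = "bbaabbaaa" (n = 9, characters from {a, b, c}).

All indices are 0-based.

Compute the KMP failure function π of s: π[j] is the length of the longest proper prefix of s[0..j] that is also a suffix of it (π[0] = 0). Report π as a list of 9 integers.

π[0] = 0
j=1 s[j]='b': π[1]=1 (border 'b')
j=2 s[j]='a': k: 1→0; π[2]=0 (border '')
j=3 s[j]='a': π[3]=0 (border '')
j=4 s[j]='b': π[4]=1 (border 'b')
j=5 s[j]='b': π[5]=2 (border 'bb')
j=6 s[j]='a': π[6]=3 (border 'bba')
j=7 s[j]='a': π[7]=4 (border 'bbaa')
j=8 s[j]='a': k: 4→0; π[8]=0 (border '')

[0, 1, 0, 0, 1, 2, 3, 4, 0]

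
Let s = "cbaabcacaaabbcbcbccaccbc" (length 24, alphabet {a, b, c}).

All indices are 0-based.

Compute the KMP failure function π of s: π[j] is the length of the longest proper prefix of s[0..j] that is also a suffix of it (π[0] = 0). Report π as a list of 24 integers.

[0, 0, 0, 0, 0, 1, 0, 1, 0, 0, 0, 0, 0, 1, 2, 1, 2, 1, 1, 0, 1, 1, 2, 1]

π[0] = 0
j=1 s[j]='b': π[1]=0 (border '')
j=2 s[j]='a': π[2]=0 (border '')
j=3 s[j]='a': π[3]=0 (border '')
j=4 s[j]='b': π[4]=0 (border '')
j=5 s[j]='c': π[5]=1 (border 'c')
j=6 s[j]='a': k: 1→0; π[6]=0 (border '')
j=7 s[j]='c': π[7]=1 (border 'c')
j=8 s[j]='a': k: 1→0; π[8]=0 (border '')
j=9 s[j]='a': π[9]=0 (border '')
j=10 s[j]='a': π[10]=0 (border '')
j=11 s[j]='b': π[11]=0 (border '')
j=12 s[j]='b': π[12]=0 (border '')
j=13 s[j]='c': π[13]=1 (border 'c')
j=14 s[j]='b': π[14]=2 (border 'cb')
j=15 s[j]='c': k: 2→0; π[15]=1 (border 'c')
j=16 s[j]='b': π[16]=2 (border 'cb')
j=17 s[j]='c': k: 2→0; π[17]=1 (border 'c')
j=18 s[j]='c': k: 1→0; π[18]=1 (border 'c')
j=19 s[j]='a': k: 1→0; π[19]=0 (border '')
j=20 s[j]='c': π[20]=1 (border 'c')
j=21 s[j]='c': k: 1→0; π[21]=1 (border 'c')
j=22 s[j]='b': π[22]=2 (border 'cb')
j=23 s[j]='c': k: 2→0; π[23]=1 (border 'c')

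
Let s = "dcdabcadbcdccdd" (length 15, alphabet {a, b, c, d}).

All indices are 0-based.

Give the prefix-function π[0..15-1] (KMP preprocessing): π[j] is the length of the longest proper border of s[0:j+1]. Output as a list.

[0, 0, 1, 0, 0, 0, 0, 1, 0, 0, 1, 2, 0, 1, 1]

π[0] = 0
j=1 s[j]='c': π[1]=0 (border '')
j=2 s[j]='d': π[2]=1 (border 'd')
j=3 s[j]='a': k: 1→0; π[3]=0 (border '')
j=4 s[j]='b': π[4]=0 (border '')
j=5 s[j]='c': π[5]=0 (border '')
j=6 s[j]='a': π[6]=0 (border '')
j=7 s[j]='d': π[7]=1 (border 'd')
j=8 s[j]='b': k: 1→0; π[8]=0 (border '')
j=9 s[j]='c': π[9]=0 (border '')
j=10 s[j]='d': π[10]=1 (border 'd')
j=11 s[j]='c': π[11]=2 (border 'dc')
j=12 s[j]='c': k: 2→0; π[12]=0 (border '')
j=13 s[j]='d': π[13]=1 (border 'd')
j=14 s[j]='d': k: 1→0; π[14]=1 (border 'd')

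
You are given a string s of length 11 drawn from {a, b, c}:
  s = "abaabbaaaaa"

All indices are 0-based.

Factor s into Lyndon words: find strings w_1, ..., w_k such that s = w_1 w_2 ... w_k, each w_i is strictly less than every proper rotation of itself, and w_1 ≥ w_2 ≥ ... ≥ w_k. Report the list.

["ab", "aabb", "a", "a", "a", "a", "a"]

emit factor 1: 'ab' (i=0, period=2)
emit factor 2: 'aabb' (i=2, period=4)
emit factor 3: 'a' (i=6, period=1)
emit factor 4: 'a' (i=7, period=1)
emit factor 5: 'a' (i=8, period=1)
emit factor 6: 'a' (i=9, period=1)
emit factor 7: 'a' (i=10, period=1)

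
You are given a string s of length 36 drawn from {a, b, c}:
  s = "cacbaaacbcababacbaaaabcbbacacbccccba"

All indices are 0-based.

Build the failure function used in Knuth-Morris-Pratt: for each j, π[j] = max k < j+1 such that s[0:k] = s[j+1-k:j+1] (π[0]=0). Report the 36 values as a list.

π[0] = 0
j=1 s[j]='a': π[1]=0 (border '')
j=2 s[j]='c': π[2]=1 (border 'c')
j=3 s[j]='b': k: 1→0; π[3]=0 (border '')
j=4 s[j]='a': π[4]=0 (border '')
j=5 s[j]='a': π[5]=0 (border '')
j=6 s[j]='a': π[6]=0 (border '')
j=7 s[j]='c': π[7]=1 (border 'c')
j=8 s[j]='b': k: 1→0; π[8]=0 (border '')
j=9 s[j]='c': π[9]=1 (border 'c')
j=10 s[j]='a': π[10]=2 (border 'ca')
j=11 s[j]='b': k: 2→0; π[11]=0 (border '')
j=12 s[j]='a': π[12]=0 (border '')
j=13 s[j]='b': π[13]=0 (border '')
j=14 s[j]='a': π[14]=0 (border '')
j=15 s[j]='c': π[15]=1 (border 'c')
j=16 s[j]='b': k: 1→0; π[16]=0 (border '')
j=17 s[j]='a': π[17]=0 (border '')
j=18 s[j]='a': π[18]=0 (border '')
j=19 s[j]='a': π[19]=0 (border '')
j=20 s[j]='a': π[20]=0 (border '')
j=21 s[j]='b': π[21]=0 (border '')
j=22 s[j]='c': π[22]=1 (border 'c')
j=23 s[j]='b': k: 1→0; π[23]=0 (border '')
j=24 s[j]='b': π[24]=0 (border '')
j=25 s[j]='a': π[25]=0 (border '')
j=26 s[j]='c': π[26]=1 (border 'c')
j=27 s[j]='a': π[27]=2 (border 'ca')
j=28 s[j]='c': π[28]=3 (border 'cac')
j=29 s[j]='b': π[29]=4 (border 'cacb')
j=30 s[j]='c': k: 4→0; π[30]=1 (border 'c')
j=31 s[j]='c': k: 1→0; π[31]=1 (border 'c')
j=32 s[j]='c': k: 1→0; π[32]=1 (border 'c')
j=33 s[j]='c': k: 1→0; π[33]=1 (border 'c')
j=34 s[j]='b': k: 1→0; π[34]=0 (border '')
j=35 s[j]='a': π[35]=0 (border '')

[0, 0, 1, 0, 0, 0, 0, 1, 0, 1, 2, 0, 0, 0, 0, 1, 0, 0, 0, 0, 0, 0, 1, 0, 0, 0, 1, 2, 3, 4, 1, 1, 1, 1, 0, 0]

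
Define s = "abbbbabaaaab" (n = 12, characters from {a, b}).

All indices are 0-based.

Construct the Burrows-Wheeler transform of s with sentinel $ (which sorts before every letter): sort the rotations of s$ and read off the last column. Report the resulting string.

bbaaab$aabbba

rank  rotation       last
    0  $abbbbabaaaab  b
    1  aaaab$abbbbab  b
    2  aaab$abbbbaba  a
    3  aab$abbbbabaa  a
    4  ab$abbbbabaaa  a
    5  abaaaab$abbbb  b
    6  abbbbabaaaab$  $
    7  b$abbbbabaaaa  a
    8  baaaab$abbbba  a
    9  babaaaab$abbb  b
   10  bbabaaaab$abb  b
   11  bbbabaaaab$ab  b
   12  bbbbabaaaab$a  a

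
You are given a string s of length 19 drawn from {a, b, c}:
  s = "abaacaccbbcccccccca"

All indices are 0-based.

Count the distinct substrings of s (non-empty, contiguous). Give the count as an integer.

rank | idx | suffix
   0 |  18 | a
   1 |   2 | aacaccbbcccccccca
   2 |   0 | abaacaccbbcccccccca
   3 |   3 | acaccbbcccccccca
   4 |   5 | accbbcccccccca
   5 |   1 | baacaccbbcccccccca
   6 |   8 | bbcccccccca
   7 |   9 | bcccccccca
   8 |  17 | ca
   9 |   4 | caccbbcccccccca
  10 |   7 | cbbcccccccca
  11 |  16 | cca
  12 |   6 | ccbbcccccccca
  13 |  15 | ccca
  14 |  14 | cccca
  15 |  13 | ccccca
  16 |  12 | cccccca
  17 |  11 | ccccccca
  18 |  10 | cccccccca

SA = [18, 2, 0, 3, 5, 1, 8, 9, 17, 4, 7, 16, 6, 15, 14, 13, 12, 11, 10]
[i] adj suffixes → lcp
  [1] 18/2 → 1 ('a')
  [2] 2/0 → 1 ('a')
  [3] 0/3 → 1 ('a')
  [4] 3/5 → 2 ('ac')
  [5] 5/1 → 0 ('')
  [6] 1/8 → 1 ('b')
  [7] 8/9 → 1 ('b')
  [8] 9/17 → 0 ('')
  [9] 17/4 → 2 ('ca')
  [10] 4/7 → 1 ('c')
  [11] 7/16 → 1 ('c')
  [12] 16/6 → 2 ('cc')
  [13] 6/15 → 2 ('cc')
  [14] 15/14 → 3 ('ccc')
  [15] 14/13 → 4 ('cccc')
  [16] 13/12 → 5 ('ccccc')
  [17] 12/11 → 6 ('cccccc')
  [18] 11/10 → 7 ('ccccccc')

n(n+1)/2 = 19·20/2 = 190
Σ LCP = 0 + 1 + 1 + 1 + 2 + 0 + 1 + 1 + 0 + 2 + 1 + 1 + 2 + 2 + 3 + 4 + 5 + 6 + 7 = 40
distinct = 190 − 40 = 150

150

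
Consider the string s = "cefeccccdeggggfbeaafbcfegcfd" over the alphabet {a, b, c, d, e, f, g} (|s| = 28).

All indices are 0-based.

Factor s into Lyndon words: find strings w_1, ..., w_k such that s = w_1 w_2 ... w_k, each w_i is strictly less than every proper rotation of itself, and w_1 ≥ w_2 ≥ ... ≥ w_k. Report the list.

["cefe", "ccccdeggggf", "be", "aafbcfegcfd"]

emit factor 1: 'cefe' (i=0, period=4)
emit factor 2: 'ccccdeggggf' (i=4, period=11)
emit factor 3: 'be' (i=15, period=2)
emit factor 4: 'aafbcfegcfd' (i=17, period=11)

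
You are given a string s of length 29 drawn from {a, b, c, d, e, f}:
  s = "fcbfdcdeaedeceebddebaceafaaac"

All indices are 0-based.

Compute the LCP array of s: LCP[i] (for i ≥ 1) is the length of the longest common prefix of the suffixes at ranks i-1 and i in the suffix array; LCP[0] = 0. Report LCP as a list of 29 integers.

rank | idx | suffix
   0 |  25 | aaac
   1 |  26 | aac
   2 |  27 | ac
   3 |  20 | aceafaaac
   4 |   8 | aedeceebddebaceafaaac
   5 |  23 | afaaac
   6 |  19 | baceafaaac
   7 |  15 | bddebaceafaaac
   8 |   2 | bfdcdeaedeceebddebaceafaaac
   9 |  28 | c
  10 |   1 | cbfdcdeaedeceebddebaceafaaac
  11 |   5 | cdeaedeceebddebaceafaaac
  12 |  21 | ceafaaac
  13 |  12 | ceebddebaceafaaac
  14 |   4 | dcdeaedeceebddebaceafaaac
  15 |  16 | ddebaceafaaac
  16 |   6 | deaedeceebddebaceafaaac
  17 |  17 | debaceafaaac
  18 |  10 | deceebddebaceafaaac
  19 |   7 | eaedeceebddebaceafaaac
  20 |  22 | eafaaac
  21 |  18 | ebaceafaaac
  22 |  14 | ebddebaceafaaac
  23 |  11 | eceebddebaceafaaac
  24 |   9 | edeceebddebaceafaaac
  25 |  13 | eebddebaceafaaac
  26 |  24 | faaac
  27 |   0 | fcbfdcdeaedeceebddebaceafaaac
  28 |   3 | fdcdeaedeceebddebaceafaaac

SA = [25, 26, 27, 20, 8, 23, 19, 15, 2, 28, 1, 5, 21, 12, 4, 16, 6, 17, 10, 7, 22, 18, 14, 11, 9, 13, 24, 0, 3]
rank  pair      lcp
   1  s[25:],s[26:]  2  'aa'
   2  s[26:],s[27:]  1  'a'
   3  s[27:],s[20:]  2  'ac'
   4  s[20:],s[8:]  1  'a'
   5  s[8:],s[23:]  1  'a'
   6  s[23:],s[19:]  0  ''
   7  s[19:],s[15:]  1  'b'
   8  s[15:],s[2:]  1  'b'
   9  s[2:],s[28:]  0  ''
  10  s[28:],s[1:]  1  'c'
  11  s[1:],s[5:]  1  'c'
  12  s[5:],s[21:]  1  'c'
  13  s[21:],s[12:]  2  'ce'
  14  s[12:],s[4:]  0  ''
  15  s[4:],s[16:]  1  'd'
  16  s[16:],s[6:]  1  'd'
  17  s[6:],s[17:]  2  'de'
  18  s[17:],s[10:]  2  'de'
  19  s[10:],s[7:]  0  ''
  20  s[7:],s[22:]  2  'ea'
  21  s[22:],s[18:]  1  'e'
  22  s[18:],s[14:]  2  'eb'
  23  s[14:],s[11:]  1  'e'
  24  s[11:],s[9:]  1  'e'
  25  s[9:],s[13:]  1  'e'
  26  s[13:],s[24:]  0  ''
  27  s[24:],s[0:]  1  'f'
  28  s[0:],s[3:]  1  'f'

[0, 2, 1, 2, 1, 1, 0, 1, 1, 0, 1, 1, 1, 2, 0, 1, 1, 2, 2, 0, 2, 1, 2, 1, 1, 1, 0, 1, 1]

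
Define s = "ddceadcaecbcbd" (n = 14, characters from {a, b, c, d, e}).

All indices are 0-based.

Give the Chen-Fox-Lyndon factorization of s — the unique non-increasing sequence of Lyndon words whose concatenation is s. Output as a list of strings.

emit factor 1: 'd' (i=0, period=1)
emit factor 2: 'd' (i=1, period=1)
emit factor 3: 'ce' (i=2, period=2)
emit factor 4: 'adcaecbcbd' (i=4, period=10)

["d", "d", "ce", "adcaecbcbd"]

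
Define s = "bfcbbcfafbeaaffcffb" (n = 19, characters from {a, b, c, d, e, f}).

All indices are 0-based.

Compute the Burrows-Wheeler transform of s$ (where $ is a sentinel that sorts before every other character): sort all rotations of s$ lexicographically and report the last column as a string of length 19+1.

rank  rotation              last
    0  $bfcbbcfafbeaaffcffb  b
    1  aaffcffb$bfcbbcfafbe  e
    2  afbeaaffcffb$bfcbbcf  f
    3  affcffb$bfcbbcfafbea  a
    4  b$bfcbbcfafbeaaffcff  f
    5  bbcfafbeaaffcffb$bfc  c
    6  bcfafbeaaffcffb$bfcb  b
    7  beaaffcffb$bfcbbcfaf  f
    8  bfcbbcfafbeaaffcffb$  $
    9  cbbcfafbeaaffcffb$bf  f
   10  cfafbeaaffcffb$bfcbb  b
   11  cffb$bfcbbcfafbeaaff  f
   12  eaaffcffb$bfcbbcfafb  b
   13  fafbeaaffcffb$bfcbbc  c
   14  fb$bfcbbcfafbeaaffcf  f
   15  fbeaaffcffb$bfcbbcfa  a
   16  fcbbcfafbeaaffcffb$b  b
   17  fcffb$bfcbbcfafbeaaf  f
   18  ffb$bfcbbcfafbeaaffc  c
   19  ffcffb$bfcbbcfafbeaa  a

befafcbf$fbfbcfabfca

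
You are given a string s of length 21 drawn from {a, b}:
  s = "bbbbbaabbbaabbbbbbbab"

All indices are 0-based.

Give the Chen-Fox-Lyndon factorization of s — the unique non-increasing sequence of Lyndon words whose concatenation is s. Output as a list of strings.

emit factor 1: 'b' (i=0, period=1)
emit factor 2: 'b' (i=1, period=1)
emit factor 3: 'b' (i=2, period=1)
emit factor 4: 'b' (i=3, period=1)
emit factor 5: 'b' (i=4, period=1)
emit factor 6: 'aabbbaabbbbbbbab' (i=5, period=16)

["b", "b", "b", "b", "b", "aabbbaabbbbbbbab"]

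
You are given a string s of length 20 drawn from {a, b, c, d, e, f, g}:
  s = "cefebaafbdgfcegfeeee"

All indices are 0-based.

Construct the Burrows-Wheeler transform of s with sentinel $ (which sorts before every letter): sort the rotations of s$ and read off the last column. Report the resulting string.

rank  rotation               last
    0  $cefebaafbdgfcegfeeee  e
    1  aafbdgfcegfeeee$cefeb  b
    2  afbdgfcegfeeee$cefeba  a
    3  baafbdgfcegfeeee$cefe  e
    4  bdgfcegfeeee$cefebaaf  f
    5  cefebaafbdgfcegfeeee$  $
    6  cegfeeee$cefebaafbdgf  f
    7  dgfcegfeeee$cefebaafb  b
    8  e$cefebaafbdgfcegfeee  e
    9  ebaafbdgfcegfeeee$cef  f
   10  ee$cefebaafbdgfcegfee  e
   11  eee$cefebaafbdgfcegfe  e
   12  eeee$cefebaafbdgfcegf  f
   13  efebaafbdgfcegfeeee$c  c
   14  egfeeee$cefebaafbdgfc  c
   15  fbdgfcegfeeee$cefebaa  a
   16  fcegfeeee$cefebaafbdg  g
   17  febaafbdgfcegfeeee$ce  e
   18  feeee$cefebaafbdgfceg  g
   19  gfcegfeeee$cefebaafbd  d
   20  gfeeee$cefebaafbdgfce  e

ebaef$fbefeefccagegde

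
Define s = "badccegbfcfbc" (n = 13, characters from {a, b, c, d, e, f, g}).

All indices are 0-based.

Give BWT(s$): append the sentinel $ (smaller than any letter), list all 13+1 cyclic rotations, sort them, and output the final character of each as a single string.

cb$fgbdcfaccbe

rank  rotation        last
    0  $badccegbfcfbc  c
    1  adccegbfcfbc$b  b
    2  badccegbfcfbc$  $
    3  bc$badccegbfcf  f
    4  bfcfbc$badcceg  g
    5  c$badccegbfcfb  b
    6  ccegbfcfbc$bad  d
    7  cegbfcfbc$badc  c
    8  cfbc$badccegbf  f
    9  dccegbfcfbc$ba  a
   10  egbfcfbc$badcc  c
   11  fbc$badccegbfc  c
   12  fcfbc$badccegb  b
   13  gbfcfbc$badcce  e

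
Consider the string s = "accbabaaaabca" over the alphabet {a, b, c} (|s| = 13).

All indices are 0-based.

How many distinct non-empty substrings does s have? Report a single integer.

rank | idx | suffix
   0 |  12 | a
   1 |   6 | aaaabca
   2 |   7 | aaabca
   3 |   8 | aabca
   4 |   4 | abaaaabca
   5 |   9 | abca
   6 |   0 | accbabaaaabca
   7 |   5 | baaaabca
   8 |   3 | babaaaabca
   9 |  10 | bca
  10 |  11 | ca
  11 |   2 | cbabaaaabca
  12 |   1 | ccbabaaaabca

SA = [12, 6, 7, 8, 4, 9, 0, 5, 3, 10, 11, 2, 1]
[i] adj suffixes → lcp
  [1] 12/6 → 1 ('a')
  [2] 6/7 → 3 ('aaa')
  [3] 7/8 → 2 ('aa')
  [4] 8/4 → 1 ('a')
  [5] 4/9 → 2 ('ab')
  [6] 9/0 → 1 ('a')
  [7] 0/5 → 0 ('')
  [8] 5/3 → 2 ('ba')
  [9] 3/10 → 1 ('b')
  [10] 10/11 → 0 ('')
  [11] 11/2 → 1 ('c')
  [12] 2/1 → 1 ('c')

n(n+1)/2 = 13·14/2 = 91
Σ LCP = 0 + 1 + 3 + 2 + 1 + 2 + 1 + 0 + 2 + 1 + 0 + 1 + 1 = 15
distinct = 91 − 15 = 76

76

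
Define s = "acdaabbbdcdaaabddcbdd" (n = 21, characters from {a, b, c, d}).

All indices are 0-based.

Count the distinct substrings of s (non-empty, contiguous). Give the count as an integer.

199

rank | idx | suffix
   0 |  11 | aaabddcbdd
   1 |   3 | aabbbdcdaaabddcbdd
   2 |  12 | aabddcbdd
   3 |   4 | abbbdcdaaabddcbdd
   4 |  13 | abddcbdd
   5 |   0 | acdaabbbdcdaaabddcbdd
   6 |   5 | bbbdcdaaabddcbdd
   7 |   6 | bbdcdaaabddcbdd
   8 |   7 | bdcdaaabddcbdd
   9 |  18 | bdd
  10 |  14 | bddcbdd
  11 |  17 | cbdd
  12 |   9 | cdaaabddcbdd
  13 |   1 | cdaabbbdcdaaabddcbdd
  14 |  20 | d
  15 |  10 | daaabddcbdd
  16 |   2 | daabbbdcdaaabddcbdd
  17 |  16 | dcbdd
  18 |   8 | dcdaaabddcbdd
  19 |  19 | dd
  20 |  15 | ddcbdd

SA = [11, 3, 12, 4, 13, 0, 5, 6, 7, 18, 14, 17, 9, 1, 20, 10, 2, 16, 8, 19, 15]
rank  pair      lcp
   1  s[11:],s[3:]  2  'aa'
   2  s[3:],s[12:]  3  'aab'
   3  s[12:],s[4:]  1  'a'
   4  s[4:],s[13:]  2  'ab'
   5  s[13:],s[0:]  1  'a'
   6  s[0:],s[5:]  0  ''
   7  s[5:],s[6:]  2  'bb'
   8  s[6:],s[7:]  1  'b'
   9  s[7:],s[18:]  2  'bd'
  10  s[18:],s[14:]  3  'bdd'
  11  s[14:],s[17:]  0  ''
  12  s[17:],s[9:]  1  'c'
  13  s[9:],s[1:]  4  'cdaa'
  14  s[1:],s[20:]  0  ''
  15  s[20:],s[10:]  1  'd'
  16  s[10:],s[2:]  3  'daa'
  17  s[2:],s[16:]  1  'd'
  18  s[16:],s[8:]  2  'dc'
  19  s[8:],s[19:]  1  'd'
  20  s[19:],s[15:]  2  'dd'

n(n+1)/2 = 21·22/2 = 231
Σ LCP = 0 + 2 + 3 + 1 + 2 + 1 + 0 + 2 + 1 + 2 + 3 + 0 + 1 + 4 + 0 + 1 + 3 + 1 + 2 + 1 + 2 = 32
distinct = 231 − 32 = 199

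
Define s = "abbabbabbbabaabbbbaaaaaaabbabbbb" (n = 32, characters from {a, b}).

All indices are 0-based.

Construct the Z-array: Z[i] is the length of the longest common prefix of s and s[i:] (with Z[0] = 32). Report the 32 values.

[32, 0, 0, 6, 0, 0, 3, 0, 0, 0, 2, 0, 1, 3, 0, 0, 0, 0, 1, 1, 1, 1, 1, 1, 6, 0, 0, 3, 0, 0, 0, 0]

Z[0]=32
i=1: outside box; Z[1]=0
i=2: outside box; Z[2]=0
i=3: outside box; Z[3]=6 scan→box=[3,9)
i=4: min(r-i=5, Z[1]=0)=0; Z[4]=0
i=5: min(r-i=4, Z[2]=0)=0; Z[5]=0
i=6: min(r-i=3, Z[3]=6)=3; Z[6]=3
i=7: min(r-i=2, Z[4]=0)=0; Z[7]=0
i=8: min(r-i=1, Z[5]=0)=0; Z[8]=0
i=9: outside box; Z[9]=0
i=10: outside box; Z[10]=2 scan→box=[10,12)
i=11: min(r-i=1, Z[1]=0)=0; Z[11]=0
i=12: outside box; Z[12]=1 scan→box=[12,13)
i=13: outside box; Z[13]=3 scan→box=[13,16)
i=14: min(r-i=2, Z[1]=0)=0; Z[14]=0
i=15: min(r-i=1, Z[2]=0)=0; Z[15]=0
i=16: outside box; Z[16]=0
i=17: outside box; Z[17]=0
i=18: outside box; Z[18]=1 scan→box=[18,19)
i=19: outside box; Z[19]=1 scan→box=[19,20)
i=20: outside box; Z[20]=1 scan→box=[20,21)
i=21: outside box; Z[21]=1 scan→box=[21,22)
i=22: outside box; Z[22]=1 scan→box=[22,23)
i=23: outside box; Z[23]=1 scan→box=[23,24)
i=24: outside box; Z[24]=6 scan→box=[24,30)
i=25: min(r-i=5, Z[1]=0)=0; Z[25]=0
i=26: min(r-i=4, Z[2]=0)=0; Z[26]=0
i=27: min(r-i=3, Z[3]=6)=3; Z[27]=3
i=28: min(r-i=2, Z[4]=0)=0; Z[28]=0
i=29: min(r-i=1, Z[5]=0)=0; Z[29]=0
i=30: outside box; Z[30]=0
i=31: outside box; Z[31]=0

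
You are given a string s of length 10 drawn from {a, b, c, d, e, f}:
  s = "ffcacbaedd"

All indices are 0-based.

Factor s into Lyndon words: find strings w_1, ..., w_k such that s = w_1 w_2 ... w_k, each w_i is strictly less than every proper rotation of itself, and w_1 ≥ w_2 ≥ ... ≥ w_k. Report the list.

["f", "f", "c", "acbaedd"]

emit factor 1: 'f' (i=0, period=1)
emit factor 2: 'f' (i=1, period=1)
emit factor 3: 'c' (i=2, period=1)
emit factor 4: 'acbaedd' (i=3, period=7)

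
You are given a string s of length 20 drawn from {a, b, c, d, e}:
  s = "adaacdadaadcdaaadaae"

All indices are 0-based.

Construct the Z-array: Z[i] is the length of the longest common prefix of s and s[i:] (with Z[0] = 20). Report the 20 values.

Z[0]=20
i=1: fresh scan; Z[1]=0
i=2: fresh scan; Z[2]=1 extend→box=[2,3)
i=3: fresh scan; Z[3]=1 extend→box=[3,4)
i=4: fresh scan; Z[4]=0
i=5: fresh scan; Z[5]=0
i=6: fresh scan; Z[6]=4 extend→box=[6,10)
i=7: min(r-i=3, Z[1]=0)=0; Z[7]=0
i=8: min(r-i=2, Z[2]=1)=1; Z[8]=1
i=9: min(r-i=1, Z[3]=1)=1; Z[9]=2 extend→box=[9,11)
i=10: min(r-i=1, Z[1]=0)=0; Z[10]=0
i=11: fresh scan; Z[11]=0
i=12: fresh scan; Z[12]=0
i=13: fresh scan; Z[13]=1 extend→box=[13,14)
i=14: fresh scan; Z[14]=1 extend→box=[14,15)
i=15: fresh scan; Z[15]=4 extend→box=[15,19)
i=16: min(r-i=3, Z[1]=0)=0; Z[16]=0
i=17: min(r-i=2, Z[2]=1)=1; Z[17]=1
i=18: min(r-i=1, Z[3]=1)=1; Z[18]=1
i=19: fresh scan; Z[19]=0

[20, 0, 1, 1, 0, 0, 4, 0, 1, 2, 0, 0, 0, 1, 1, 4, 0, 1, 1, 0]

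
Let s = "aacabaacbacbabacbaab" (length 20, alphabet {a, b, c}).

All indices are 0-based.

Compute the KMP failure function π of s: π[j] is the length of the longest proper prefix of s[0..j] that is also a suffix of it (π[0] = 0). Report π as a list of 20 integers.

[0, 1, 0, 1, 0, 1, 2, 3, 0, 1, 0, 0, 1, 0, 1, 0, 0, 1, 2, 0]

π[0] = 0
j=1 s[j]='a': π[1]=1 (border 'a')
j=2 s[j]='c': k: 1→0; π[2]=0 (border '')
j=3 s[j]='a': π[3]=1 (border 'a')
j=4 s[j]='b': k: 1→0; π[4]=0 (border '')
j=5 s[j]='a': π[5]=1 (border 'a')
j=6 s[j]='a': π[6]=2 (border 'aa')
j=7 s[j]='c': π[7]=3 (border 'aac')
j=8 s[j]='b': k: 3→0; π[8]=0 (border '')
j=9 s[j]='a': π[9]=1 (border 'a')
j=10 s[j]='c': k: 1→0; π[10]=0 (border '')
j=11 s[j]='b': π[11]=0 (border '')
j=12 s[j]='a': π[12]=1 (border 'a')
j=13 s[j]='b': k: 1→0; π[13]=0 (border '')
j=14 s[j]='a': π[14]=1 (border 'a')
j=15 s[j]='c': k: 1→0; π[15]=0 (border '')
j=16 s[j]='b': π[16]=0 (border '')
j=17 s[j]='a': π[17]=1 (border 'a')
j=18 s[j]='a': π[18]=2 (border 'aa')
j=19 s[j]='b': k: 2→1→0; π[19]=0 (border '')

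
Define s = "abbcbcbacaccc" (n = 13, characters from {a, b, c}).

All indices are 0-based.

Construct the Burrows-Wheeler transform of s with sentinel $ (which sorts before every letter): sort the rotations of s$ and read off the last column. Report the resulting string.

rank  rotation        last
    0  $abbcbcbacaccc  c
    1  abbcbcbacaccc$  $
    2  acaccc$abbcbcb  b
    3  accc$abbcbcbac  c
    4  bacaccc$abbcbc  c
    5  bbcbcbacaccc$a  a
    6  bcbacaccc$abbc  c
    7  bcbcbacaccc$ab  b
    8  c$abbcbcbacacc  c
    9  caccc$abbcbcba  a
   10  cbacaccc$abbcb  b
   11  cbcbacaccc$abb  b
   12  cc$abbcbcbacac  c
   13  ccc$abbcbcbaca  a

c$bccacbcabbca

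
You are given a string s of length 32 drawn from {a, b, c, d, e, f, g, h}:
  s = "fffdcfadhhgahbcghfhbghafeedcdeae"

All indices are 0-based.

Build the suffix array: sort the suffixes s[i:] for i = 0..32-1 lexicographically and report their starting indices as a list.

rank→(start, suffix):
  0 → (6, 'adhhgahbcghfhbghafeedcdeae')
  1 → (30, 'ae')
  2 → (22, 'afeedcdeae')
  3 → (11, 'ahbcghfhbghafeedcdeae')
  4 → (13, 'bcghfhbghafeedcdeae')
  5 → (19, 'bghafeedcdeae')
  6 → (27, 'cdeae')
  7 → (4, 'cfadhhgahbcghfhbghafeedcdeae')
  8 → (14, 'cghfhbghafeedcdeae')
  9 → (26, 'dcdeae')
  10 → (3, 'dcfadhhgahbcghfhbghafeedcdeae')
  11 → (28, 'deae')
  12 → (7, 'dhhgahbcghfhbghafeedcdeae')
  13 → (31, 'e')
  14 → (29, 'eae')
  15 → (25, 'edcdeae')
  16 → (24, 'eedcdeae')
  17 → (5, 'fadhhgahbcghfhbghafeedcdeae')
  18 → (2, 'fdcfadhhgahbcghfhbghafeedcdeae')
  19 → (23, 'feedcdeae')
  20 → (1, 'ffdcfadhhgahbcghfhbghafeedcdeae')
  21 → (0, 'fffdcfadhhgahbcghfhbghafeedcdeae')
  22 → (17, 'fhbghafeedcdeae')
  23 → (10, 'gahbcghfhbghafeedcdeae')
  24 → (20, 'ghafeedcdeae')
  25 → (15, 'ghfhbghafeedcdeae')
  26 → (21, 'hafeedcdeae')
  27 → (12, 'hbcghfhbghafeedcdeae')
  28 → (18, 'hbghafeedcdeae')
  29 → (16, 'hfhbghafeedcdeae')
  30 → (9, 'hgahbcghfhbghafeedcdeae')
  31 → (8, 'hhgahbcghfhbghafeedcdeae')

[6, 30, 22, 11, 13, 19, 27, 4, 14, 26, 3, 28, 7, 31, 29, 25, 24, 5, 2, 23, 1, 0, 17, 10, 20, 15, 21, 12, 18, 16, 9, 8]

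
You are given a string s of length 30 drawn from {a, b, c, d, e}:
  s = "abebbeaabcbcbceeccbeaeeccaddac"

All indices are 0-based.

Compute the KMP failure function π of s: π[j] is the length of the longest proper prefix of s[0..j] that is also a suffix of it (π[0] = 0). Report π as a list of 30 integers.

[0, 0, 0, 0, 0, 0, 1, 1, 2, 0, 0, 0, 0, 0, 0, 0, 0, 0, 0, 0, 1, 0, 0, 0, 0, 1, 0, 0, 1, 0]

π[0] = 0
j=1 s[j]='b': π[1]=0 (border '')
j=2 s[j]='e': π[2]=0 (border '')
j=3 s[j]='b': π[3]=0 (border '')
j=4 s[j]='b': π[4]=0 (border '')
j=5 s[j]='e': π[5]=0 (border '')
j=6 s[j]='a': π[6]=1 (border 'a')
j=7 s[j]='a': k: 1→0; π[7]=1 (border 'a')
j=8 s[j]='b': π[8]=2 (border 'ab')
j=9 s[j]='c': k: 2→0; π[9]=0 (border '')
j=10 s[j]='b': π[10]=0 (border '')
j=11 s[j]='c': π[11]=0 (border '')
j=12 s[j]='b': π[12]=0 (border '')
j=13 s[j]='c': π[13]=0 (border '')
j=14 s[j]='e': π[14]=0 (border '')
j=15 s[j]='e': π[15]=0 (border '')
j=16 s[j]='c': π[16]=0 (border '')
j=17 s[j]='c': π[17]=0 (border '')
j=18 s[j]='b': π[18]=0 (border '')
j=19 s[j]='e': π[19]=0 (border '')
j=20 s[j]='a': π[20]=1 (border 'a')
j=21 s[j]='e': k: 1→0; π[21]=0 (border '')
j=22 s[j]='e': π[22]=0 (border '')
j=23 s[j]='c': π[23]=0 (border '')
j=24 s[j]='c': π[24]=0 (border '')
j=25 s[j]='a': π[25]=1 (border 'a')
j=26 s[j]='d': k: 1→0; π[26]=0 (border '')
j=27 s[j]='d': π[27]=0 (border '')
j=28 s[j]='a': π[28]=1 (border 'a')
j=29 s[j]='c': k: 1→0; π[29]=0 (border '')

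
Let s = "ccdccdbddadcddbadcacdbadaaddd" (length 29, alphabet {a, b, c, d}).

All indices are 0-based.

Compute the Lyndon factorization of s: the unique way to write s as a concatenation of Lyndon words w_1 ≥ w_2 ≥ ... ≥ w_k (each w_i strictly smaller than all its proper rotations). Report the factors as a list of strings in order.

["ccd", "ccd", "bdd", "adcddb", "adc", "acdbad", "aaddd"]

emit factor 1: 'ccd' (i=0, period=3)
emit factor 2: 'ccd' (i=3, period=3)
emit factor 3: 'bdd' (i=6, period=3)
emit factor 4: 'adcddb' (i=9, period=6)
emit factor 5: 'adc' (i=15, period=3)
emit factor 6: 'acdbad' (i=18, period=6)
emit factor 7: 'aaddd' (i=24, period=5)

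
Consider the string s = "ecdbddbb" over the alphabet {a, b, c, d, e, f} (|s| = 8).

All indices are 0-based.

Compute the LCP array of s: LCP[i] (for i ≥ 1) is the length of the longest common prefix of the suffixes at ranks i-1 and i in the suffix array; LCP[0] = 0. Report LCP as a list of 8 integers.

[0, 1, 1, 0, 0, 2, 1, 0]

rank→(start, suffix):
  0 → (7, 'b')
  1 → (6, 'bb')
  2 → (3, 'bddbb')
  3 → (1, 'cdbddbb')
  4 → (5, 'dbb')
  5 → (2, 'dbddbb')
  6 → (4, 'ddbb')
  7 → (0, 'ecdbddbb')

SA = [7, 6, 3, 1, 5, 2, 4, 0]
i: (SA[i-1],SA[i]) lcp shared
  1: (7,6) 1 'b'
  2: (6,3) 1 'b'
  3: (3,1) 0 ''
  4: (1,5) 0 ''
  5: (5,2) 2 'db'
  6: (2,4) 1 'd'
  7: (4,0) 0 ''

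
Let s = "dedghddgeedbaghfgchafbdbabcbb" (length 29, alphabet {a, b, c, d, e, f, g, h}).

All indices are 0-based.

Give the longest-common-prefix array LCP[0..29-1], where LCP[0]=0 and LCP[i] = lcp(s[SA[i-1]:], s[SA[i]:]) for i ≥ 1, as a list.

sorted suffixes:
  #0 SA[0]=24  'abcbb'
  #1 SA[1]=19  'afbdbabcbb'
  #2 SA[2]=12  'aghfgchafbdbabcbb'
  #3 SA[3]=28  'b'
  #4 SA[4]=23  'babcbb'
  #5 SA[5]=11  'baghfgchafbdbabcbb'
  #6 SA[6]=27  'bb'
  #7 SA[7]=25  'bcbb'
  #8 SA[8]=21  'bdbabcbb'
  #9 SA[9]=26  'cbb'
  #10 SA[10]=17  'chafbdbabcbb'
  #11 SA[11]=22  'dbabcbb'
  #12 SA[12]=10  'dbaghfgchafbdbabcbb'
  #13 SA[13]=5  'ddgeedbaghfgchafbdbabcbb'
  #14 SA[14]=0  'dedghddgeedbaghfgchafbdbabcbb'
  #15 SA[15]=6  'dgeedbaghfgchafbdbabcbb'
  #16 SA[16]=2  'dghddgeedbaghfgchafbdbabcbb'
  #17 SA[17]=9  'edbaghfgchafbdbabcbb'
  #18 SA[18]=1  'edghddgeedbaghfgchafbdbabcbb'
  #19 SA[19]=8  'eedbaghfgchafbdbabcbb'
  #20 SA[20]=20  'fbdbabcbb'
  #21 SA[21]=15  'fgchafbdbabcbb'
  #22 SA[22]=16  'gchafbdbabcbb'
  #23 SA[23]=7  'geedbaghfgchafbdbabcbb'
  #24 SA[24]=3  'ghddgeedbaghfgchafbdbabcbb'
  #25 SA[25]=13  'ghfgchafbdbabcbb'
  #26 SA[26]=18  'hafbdbabcbb'
  #27 SA[27]=4  'hddgeedbaghfgchafbdbabcbb'
  #28 SA[28]=14  'hfgchafbdbabcbb'

SA = [24, 19, 12, 28, 23, 11, 27, 25, 21, 26, 17, 22, 10, 5, 0, 6, 2, 9, 1, 8, 20, 15, 16, 7, 3, 13, 18, 4, 14]
[i] adj suffixes → lcp
  [1] 24/19 → 1 ('a')
  [2] 19/12 → 1 ('a')
  [3] 12/28 → 0 ('')
  [4] 28/23 → 1 ('b')
  [5] 23/11 → 2 ('ba')
  [6] 11/27 → 1 ('b')
  [7] 27/25 → 1 ('b')
  [8] 25/21 → 1 ('b')
  [9] 21/26 → 0 ('')
  [10] 26/17 → 1 ('c')
  [11] 17/22 → 0 ('')
  [12] 22/10 → 3 ('dba')
  [13] 10/5 → 1 ('d')
  [14] 5/0 → 1 ('d')
  [15] 0/6 → 1 ('d')
  [16] 6/2 → 2 ('dg')
  [17] 2/9 → 0 ('')
  [18] 9/1 → 2 ('ed')
  [19] 1/8 → 1 ('e')
  [20] 8/20 → 0 ('')
  [21] 20/15 → 1 ('f')
  [22] 15/16 → 0 ('')
  [23] 16/7 → 1 ('g')
  [24] 7/3 → 1 ('g')
  [25] 3/13 → 2 ('gh')
  [26] 13/18 → 0 ('')
  [27] 18/4 → 1 ('h')
  [28] 4/14 → 1 ('h')

[0, 1, 1, 0, 1, 2, 1, 1, 1, 0, 1, 0, 3, 1, 1, 1, 2, 0, 2, 1, 0, 1, 0, 1, 1, 2, 0, 1, 1]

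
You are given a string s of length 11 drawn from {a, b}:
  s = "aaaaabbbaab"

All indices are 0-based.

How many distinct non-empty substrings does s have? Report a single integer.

rank | idx | suffix
   0 |   0 | aaaaabbbaab
   1 |   1 | aaaabbbaab
   2 |   2 | aaabbbaab
   3 |   8 | aab
   4 |   3 | aabbbaab
   5 |   9 | ab
   6 |   4 | abbbaab
   7 |  10 | b
   8 |   7 | baab
   9 |   6 | bbaab
  10 |   5 | bbbaab

SA = [0, 1, 2, 8, 3, 9, 4, 10, 7, 6, 5]
rank  pair      lcp
   1  s[0:],s[1:]  4  'aaaa'
   2  s[1:],s[2:]  3  'aaa'
   3  s[2:],s[8:]  2  'aa'
   4  s[8:],s[3:]  3  'aab'
   5  s[3:],s[9:]  1  'a'
   6  s[9:],s[4:]  2  'ab'
   7  s[4:],s[10:]  0  ''
   8  s[10:],s[7:]  1  'b'
   9  s[7:],s[6:]  1  'b'
  10  s[6:],s[5:]  2  'bb'

n(n+1)/2 = 11·12/2 = 66
Σ LCP = 0 + 4 + 3 + 2 + 3 + 1 + 2 + 0 + 1 + 1 + 2 = 19
distinct = 66 − 19 = 47

47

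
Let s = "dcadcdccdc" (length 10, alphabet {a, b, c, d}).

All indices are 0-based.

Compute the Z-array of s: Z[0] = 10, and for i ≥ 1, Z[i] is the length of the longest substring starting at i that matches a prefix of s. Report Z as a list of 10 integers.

Z[0]=10
i=1: i≥r, start 0; Z[1]=0
i=2: i≥r, start 0; Z[2]=0
i=3: i≥r, start 0; Z[3]=2 extend→box=[3,5)
i=4: min(r-i=1, Z[1]=0)=0; Z[4]=0
i=5: i≥r, start 0; Z[5]=2 extend→box=[5,7)
i=6: min(r-i=1, Z[1]=0)=0; Z[6]=0
i=7: i≥r, start 0; Z[7]=0
i=8: i≥r, start 0; Z[8]=2 extend→box=[8,10)
i=9: min(r-i=1, Z[1]=0)=0; Z[9]=0

[10, 0, 0, 2, 0, 2, 0, 0, 2, 0]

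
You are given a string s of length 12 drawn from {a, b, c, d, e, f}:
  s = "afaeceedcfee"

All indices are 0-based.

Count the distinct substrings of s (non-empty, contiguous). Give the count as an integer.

rank | idx | suffix
   0 |   2 | aeceedcfee
   1 |   0 | afaeceedcfee
   2 |   4 | ceedcfee
   3 |   8 | cfee
   4 |   7 | dcfee
   5 |  11 | e
   6 |   3 | eceedcfee
   7 |   6 | edcfee
   8 |  10 | ee
   9 |   5 | eedcfee
  10 |   1 | faeceedcfee
  11 |   9 | fee

SA = [2, 0, 4, 8, 7, 11, 3, 6, 10, 5, 1, 9]
[i] adj suffixes → lcp
  [1] 2/0 → 1 ('a')
  [2] 0/4 → 0 ('')
  [3] 4/8 → 1 ('c')
  [4] 8/7 → 0 ('')
  [5] 7/11 → 0 ('')
  [6] 11/3 → 1 ('e')
  [7] 3/6 → 1 ('e')
  [8] 6/10 → 1 ('e')
  [9] 10/5 → 2 ('ee')
  [10] 5/1 → 0 ('')
  [11] 1/9 → 1 ('f')

n(n+1)/2 = 12·13/2 = 78
Σ LCP = 0 + 1 + 0 + 1 + 0 + 0 + 1 + 1 + 1 + 2 + 0 + 1 = 8
distinct = 78 − 8 = 70

70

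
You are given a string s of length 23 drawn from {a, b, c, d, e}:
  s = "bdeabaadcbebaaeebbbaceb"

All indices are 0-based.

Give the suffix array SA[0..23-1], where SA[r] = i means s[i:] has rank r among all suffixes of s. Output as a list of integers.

rank | idx | suffix
   0 |   5 | aadcbebaaeebbbaceb
   1 |  12 | aaeebbbaceb
   2 |   3 | abaadcbebaaeebbbaceb
   3 |  19 | aceb
   4 |   6 | adcbebaaeebbbaceb
   5 |  13 | aeebbbaceb
   6 |  22 | b
   7 |   4 | baadcbebaaeebbbaceb
   8 |  11 | baaeebbbaceb
   9 |  18 | baceb
  10 |  17 | bbaceb
  11 |  16 | bbbaceb
  12 |   0 | bdeabaadcbebaaeebbbaceb
  13 |   9 | bebaaeebbbaceb
  14 |   8 | cbebaaeebbbaceb
  15 |  20 | ceb
  16 |   7 | dcbebaaeebbbaceb
  17 |   1 | deabaadcbebaaeebbbaceb
  18 |   2 | eabaadcbebaaeebbbaceb
  19 |  21 | eb
  20 |  10 | ebaaeebbbaceb
  21 |  15 | ebbbaceb
  22 |  14 | eebbbaceb

[5, 12, 3, 19, 6, 13, 22, 4, 11, 18, 17, 16, 0, 9, 8, 20, 7, 1, 2, 21, 10, 15, 14]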